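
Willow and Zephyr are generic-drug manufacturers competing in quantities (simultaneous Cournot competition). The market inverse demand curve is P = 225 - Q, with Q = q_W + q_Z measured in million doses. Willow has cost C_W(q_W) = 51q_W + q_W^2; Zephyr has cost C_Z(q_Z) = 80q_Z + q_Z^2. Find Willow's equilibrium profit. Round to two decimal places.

Willow's profit: π_W = (225 - Q)q_W - (51q_W + q_W²). Setting ∂π_W/∂q_W = 0: 174 - 4q_W - (q_Z) = 0.
Zephyr's profit: π_Z = (225 - Q)q_Z - (80q_Z + q_Z²). Setting ∂π_Z/∂q_Z = 0: 145 - 4q_Z - (q_W) = 0.
So q_W = (174 - q_Z)/4 and q_Z = (145 - q_W)/4.
Solving the pair: q_W = 551/15, q_Z = 406/15.
Price P = 225 - 319/5 = 806/5.
Willow's profit: (806/5)·(551/15) - 51·(551/15) - (551/15)² = 2698.6756.

2698.68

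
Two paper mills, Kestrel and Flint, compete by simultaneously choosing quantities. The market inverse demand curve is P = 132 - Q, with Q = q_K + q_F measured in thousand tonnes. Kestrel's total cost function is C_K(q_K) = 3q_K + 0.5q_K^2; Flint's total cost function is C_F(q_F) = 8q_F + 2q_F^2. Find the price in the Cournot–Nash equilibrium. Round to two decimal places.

Kestrel's profit: π_K = (132 - Q)q_K - (3q_K + (1/2)q_K²). Setting ∂π_K/∂q_K = 0: 129 - 3q_K - (q_F) = 0.
Flint's first-order condition: 124 - 6q_F - (q_K) = 0.
So q_K = (129 - q_F)/3 and q_F = (124 - q_K)/6.
Substituting one into the other gives q_K = 650/17 and q_F = 243/17.
Total output Q = 893/17, so price P = 132 - 893/17 = 1351/17.

79.47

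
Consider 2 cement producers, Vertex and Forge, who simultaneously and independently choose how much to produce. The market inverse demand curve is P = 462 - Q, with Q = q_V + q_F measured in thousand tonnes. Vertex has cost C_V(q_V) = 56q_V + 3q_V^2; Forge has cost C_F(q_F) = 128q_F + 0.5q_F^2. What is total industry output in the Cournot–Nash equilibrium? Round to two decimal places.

136.96

Vertex's profit: π_V = (462 - Q)q_V - (56q_V + 3q_V²). Setting ∂π_V/∂q_V = 0: 406 - 8q_V - (q_F) = 0.
Forge's first-order condition: 334 - 3q_F - (q_V) = 0.
Best responses: q_V = (406 - q_F)/8, q_F = (334 - q_V)/3.
Substituting one into the other gives q_V = 884/23 and q_F = 98.5217.
Total output Q = 884/23 + 98.5217 = 136.9565.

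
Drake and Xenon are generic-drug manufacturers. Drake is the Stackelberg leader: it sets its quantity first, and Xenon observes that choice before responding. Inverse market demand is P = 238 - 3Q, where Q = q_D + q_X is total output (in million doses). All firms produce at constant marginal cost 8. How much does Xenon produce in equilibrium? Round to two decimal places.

19.17

Solve by backward induction. Given q_D, the follower Xenon maximises π_X = (238 - 3q_D - 3q_X)q_X - 8q_X.
∂π_X/∂q_X = 230 - 3q_D - 6q_X = 0 gives the reaction function q_X = (230 - 3q_D)/6.
The leader anticipates this reaction. Substituting into P = 238 - 3Q gives P = 123 - (3/2)q_D, so π_D = (123 - (3/2)q_D)q_D - 8q_D.
The leader's first-order condition 115 - 3q_D = 0 yields q_D = 115/3.
Then q_X = (230 - 3·(115/3))/6 = 115/6.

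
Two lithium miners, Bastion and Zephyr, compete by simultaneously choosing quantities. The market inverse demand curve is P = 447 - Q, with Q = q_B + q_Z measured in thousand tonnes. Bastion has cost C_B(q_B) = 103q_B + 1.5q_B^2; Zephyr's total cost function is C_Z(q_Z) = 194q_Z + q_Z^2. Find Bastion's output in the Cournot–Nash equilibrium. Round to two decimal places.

59.11

Bastion's profit: π_B = (447 - Q)q_B - (103q_B + (3/2)q_B²). Setting ∂π_B/∂q_B = 0: 344 - 5q_B - (q_Z) = 0.
Zephyr's profit: π_Z = (447 - Q)q_Z - (194q_Z + q_Z²). Setting ∂π_Z/∂q_Z = 0: 253 - 4q_Z - (q_B) = 0.
Rearranging gives the reaction functions q_B = (344 - q_Z)/5 and q_Z = (253 - q_B)/4.
Solving the pair: q_B = 1123/19, q_Z = 921/19.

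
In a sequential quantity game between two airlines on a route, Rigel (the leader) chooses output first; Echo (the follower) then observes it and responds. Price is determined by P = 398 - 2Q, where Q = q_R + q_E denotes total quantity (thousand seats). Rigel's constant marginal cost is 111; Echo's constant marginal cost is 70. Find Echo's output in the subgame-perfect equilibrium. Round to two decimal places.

51.25

The follower Echo best-responds to any q_R: π_E = (398 - 2Q)q_E - 70q_E.
∂π_E/∂q_E = 328 - 2q_R - 4q_E = 0 gives the reaction function q_E = (328 - 2q_R)/4.
Rigel substitutes q_E(q_R) into its own profit: π_R = q_R(398 - 2q_R - (328 - 2q_R)/2) - 111q_R = (234 - q_R)q_R - 111q_R.
The leader's first-order condition 123 - 2q_R = 0 yields q_R = 123/2.
Then q_E = (328 - 2·(123/2))/4 = 205/4.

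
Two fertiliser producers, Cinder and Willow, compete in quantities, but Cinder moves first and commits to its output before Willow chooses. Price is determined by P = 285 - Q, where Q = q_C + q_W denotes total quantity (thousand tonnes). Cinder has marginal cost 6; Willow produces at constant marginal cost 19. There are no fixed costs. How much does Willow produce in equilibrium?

60

The follower Willow best-responds to any q_C: π_W = (285 - Q)q_W - 19q_W.
Setting the follower's marginal profit to zero, 266 - q_C - 2q_W = 0, i.e. q_W = (266 - q_C)/2.
Cinder substitutes q_W(q_C) into its own profit: π_C = q_C(285 - q_C - (266 - q_C)/2) - 6q_C = (152 - (1/2)q_C)q_C - 6q_C.
Maximising: ∂π_C/∂q_C = 146 - q_C = 0, giving q_C = 146.
Then q_W = (266 - 146)/2 = 60.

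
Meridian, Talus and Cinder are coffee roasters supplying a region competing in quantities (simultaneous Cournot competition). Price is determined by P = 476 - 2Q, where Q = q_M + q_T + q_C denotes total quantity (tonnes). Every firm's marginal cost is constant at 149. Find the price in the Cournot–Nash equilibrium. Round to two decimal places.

Each firm earns π_i = (476 - 2Q)q_i - 149q_i.
Setting ∂π_i/∂q_i = 0 with rivals' quantities fixed: 327 - 4q_i - 2·Σ_{j≠i} q_j = 0.
By symmetry each firm produces the same amount; substituting Σ_{j≠i} q_j = 2q_i yields q_i = 327/8.
Total output Q = 981/8, so price P = 476 - 2·(981/8) = 923/4.

230.75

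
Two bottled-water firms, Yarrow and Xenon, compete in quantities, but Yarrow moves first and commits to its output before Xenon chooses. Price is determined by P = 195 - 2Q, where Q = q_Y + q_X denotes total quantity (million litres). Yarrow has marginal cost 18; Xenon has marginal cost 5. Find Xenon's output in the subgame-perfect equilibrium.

Solve by backward induction. Given q_Y, the follower Xenon maximises π_X = (195 - 2q_Y - 2q_X)q_X - 5q_X.
Follower FOC: 190 - 2q_Y - 4q_X = 0, so q_X(q_Y) = (190 - 2q_Y)/4.
Yarrow substitutes q_X(q_Y) into its own profit: π_Y = q_Y(195 - 2q_Y - (190 - 2q_Y)/2) - 18q_Y = (100 - q_Y)q_Y - 18q_Y.
Maximising: ∂π_Y/∂q_Y = 82 - 2q_Y = 0, giving q_Y = 41.
Then q_X = (190 - 2·41)/4 = 27.

27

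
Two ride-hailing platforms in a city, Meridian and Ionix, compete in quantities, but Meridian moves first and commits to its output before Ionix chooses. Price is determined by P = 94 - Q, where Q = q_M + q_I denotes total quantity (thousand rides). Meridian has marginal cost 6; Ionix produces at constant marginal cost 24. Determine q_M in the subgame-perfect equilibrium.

53

The follower Ionix best-responds to any q_M: π_I = (94 - Q)q_I - 24q_I.
∂π_I/∂q_I = 70 - q_M - 2q_I = 0 gives the reaction function q_I = (70 - q_M)/2.
Meridian substitutes q_I(q_M) into its own profit: π_M = q_M(94 - q_M - (70 - q_M)/2) - 6q_M = (59 - (1/2)q_M)q_M - 6q_M.
The leader's first-order condition 53 - q_M = 0 yields q_M = 53.
Then q_I = (70 - 53)/2 = 17/2.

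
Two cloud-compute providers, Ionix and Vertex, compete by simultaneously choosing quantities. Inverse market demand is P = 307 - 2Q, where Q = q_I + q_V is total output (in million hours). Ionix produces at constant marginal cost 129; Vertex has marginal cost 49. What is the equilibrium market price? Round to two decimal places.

161.67

Ionix's profit: π_I = (307 - 2Q)q_I - (129q_I). Setting ∂π_I/∂q_I = 0: 178 - 4q_I - 2(q_V) = 0.
Vertex's profit: π_V = (307 - 2Q)q_V - (49q_V). Setting ∂π_V/∂q_V = 0: 258 - 4q_V - 2(q_I) = 0.
So q_I = (178 - 2q_V)/4 and q_V = (258 - 2q_I)/4.
Substituting one into the other gives q_I = 49/3 and q_V = 169/3.
Total output Q = 218/3, so price P = 307 - 2·(218/3) = 485/3.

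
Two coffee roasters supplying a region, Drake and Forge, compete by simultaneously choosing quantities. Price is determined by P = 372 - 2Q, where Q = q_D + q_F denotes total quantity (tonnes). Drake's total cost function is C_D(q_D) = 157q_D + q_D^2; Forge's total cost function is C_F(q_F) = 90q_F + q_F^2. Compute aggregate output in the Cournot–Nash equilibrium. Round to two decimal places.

62.13

Drake's profit: π_D = (372 - 2Q)q_D - (157q_D + q_D²). Setting ∂π_D/∂q_D = 0: 215 - 6q_D - 2(q_F) = 0.
Forge's profit: π_F = (372 - 2Q)q_F - (90q_F + q_F²). Setting ∂π_F/∂q_F = 0: 282 - 6q_F - 2(q_D) = 0.
So q_D = (215 - 2q_F)/6 and q_F = (282 - 2q_D)/6.
Substituting one into the other gives q_D = 363/16 and q_F = 631/16.
Total output Q = 363/16 + 631/16 = 497/8.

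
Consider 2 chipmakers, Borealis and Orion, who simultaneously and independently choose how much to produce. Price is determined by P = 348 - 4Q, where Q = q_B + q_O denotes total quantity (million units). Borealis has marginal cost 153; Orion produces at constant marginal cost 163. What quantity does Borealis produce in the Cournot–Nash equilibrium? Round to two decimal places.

Borealis's profit: π_B = (348 - 4Q)q_B - (153q_B). Setting ∂π_B/∂q_B = 0: 195 - 8q_B - 4(q_O) = 0.
Orion's profit: π_O = (348 - 4Q)q_O - (163q_O). Setting ∂π_O/∂q_O = 0: 185 - 8q_O - 4(q_B) = 0.
Best responses: q_B = (195 - 4q_O)/8, q_O = (185 - 4q_B)/8.
Substituting one into the other gives q_B = 205/12 and q_O = 175/12.

17.08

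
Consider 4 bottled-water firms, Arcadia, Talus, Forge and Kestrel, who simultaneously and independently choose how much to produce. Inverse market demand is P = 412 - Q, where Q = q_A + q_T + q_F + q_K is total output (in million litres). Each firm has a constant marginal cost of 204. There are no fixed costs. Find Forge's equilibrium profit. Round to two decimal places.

1730.56

A representative firm's profit is π_i = q_i(412 - Q) - 204q_i.
Setting ∂π_i/∂q_i = 0 with rivals' quantities fixed: 208 - 2q_i - Σ_{j≠i} q_j = 0.
With identical firms every q_j equals q_i, so Σ_{j≠i} q_j = 3q_i and 208 = 5q_i, giving q_i = 208/5.
Price P = 412 - 832/5 = 1228/5.
Forge's profit: (1228/5 - 204)·(208/5) = 1730.5600.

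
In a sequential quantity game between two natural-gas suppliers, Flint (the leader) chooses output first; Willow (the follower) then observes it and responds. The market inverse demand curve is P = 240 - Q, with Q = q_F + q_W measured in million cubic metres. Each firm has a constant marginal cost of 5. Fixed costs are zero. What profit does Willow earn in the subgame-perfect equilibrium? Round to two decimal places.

Solve by backward induction. Given q_F, the follower Willow maximises π_W = (240 - q_F - q_W)q_W - 5q_W.
∂π_W/∂q_W = 235 - q_F - 2q_W = 0 gives the reaction function q_W = (235 - q_F)/2.
The leader anticipates this reaction. Substituting into P = 240 - Q gives P = 245/2 - (1/2)q_F, so π_F = (245/2 - (1/2)q_F)q_F - 5q_F.
The leader's first-order condition 235/2 - q_F = 0 yields q_F = 235/2.
Then q_W = (235 - 235/2)/2 = 235/4.
Price P = 240 - 705/4 = 255/4.
Willow's profit: (255/4 - 5)·(235/4) = 3451.5625.

3451.56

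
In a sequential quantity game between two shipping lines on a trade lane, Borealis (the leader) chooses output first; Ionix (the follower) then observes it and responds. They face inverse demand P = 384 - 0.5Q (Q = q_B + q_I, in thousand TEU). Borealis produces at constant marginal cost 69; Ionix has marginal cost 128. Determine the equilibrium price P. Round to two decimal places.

The follower Ionix best-responds to any q_B: π_I = (384 - 0.5Q)q_I - 128q_I.
Setting the follower's marginal profit to zero, 256 - (1/2)q_B - q_I = 0, i.e. q_I = (256 - (1/2)q_B).
Borealis substitutes q_I(q_B) into its own profit: π_B = q_B(384 - (1/2)q_B - (256 - (1/2)q_B)/2) - 69q_B = (256 - (1/4)q_B)q_B - 69q_B.
Maximising: ∂π_B/∂q_B = 187 - (1/2)q_B = 0, giving q_B = 374.
Then q_I = (256 - (1/2)·374) = 69.
Total output Q = 443, so price P = 384 - (1/2)·443 = 325/2.

162.50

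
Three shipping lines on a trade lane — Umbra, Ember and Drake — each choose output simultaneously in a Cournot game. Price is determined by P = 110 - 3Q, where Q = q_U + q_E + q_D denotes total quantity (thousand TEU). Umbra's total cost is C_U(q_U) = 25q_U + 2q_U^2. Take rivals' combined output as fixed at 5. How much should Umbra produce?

With rivals' combined output fixed at 5, Umbra's profit is π_U = (110 - 3·5 - 3q_U)q_U - (25q_U + 2q_U²) = (95 - 3q_U)q_U - (25q_U + 2q_U²).
∂π_U/∂q_U = 70 - 10q_U = 0, so q_U = 7.

7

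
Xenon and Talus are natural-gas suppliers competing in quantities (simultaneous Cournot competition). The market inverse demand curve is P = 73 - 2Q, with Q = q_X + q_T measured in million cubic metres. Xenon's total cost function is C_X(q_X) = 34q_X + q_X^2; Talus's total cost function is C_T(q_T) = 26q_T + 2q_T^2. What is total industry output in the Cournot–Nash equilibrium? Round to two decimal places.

9.59

Xenon's profit: π_X = (73 - 2Q)q_X - (34q_X + q_X²). Setting ∂π_X/∂q_X = 0: 39 - 6q_X - 2(q_T) = 0.
Talus's profit: π_T = (73 - 2Q)q_T - (26q_T + 2q_T²). Setting ∂π_T/∂q_T = 0: 47 - 8q_T - 2(q_X) = 0.
Best responses: q_X = (39 - 2q_T)/6, q_T = (47 - 2q_X)/8.
Substituting one into the other gives q_X = 109/22 and q_T = 51/11.
Total output Q = 109/22 + 51/11 = 211/22.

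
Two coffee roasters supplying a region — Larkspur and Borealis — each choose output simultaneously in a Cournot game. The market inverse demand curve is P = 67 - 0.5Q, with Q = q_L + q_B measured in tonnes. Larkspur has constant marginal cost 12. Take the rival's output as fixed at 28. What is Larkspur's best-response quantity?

With the rival's output fixed at 28, Larkspur's profit is π_L = (67 - (1/2)·28 - (1/2)q_L)q_L - (12q_L) = (53 - (1/2)q_L)q_L - (12q_L).
∂π_L/∂q_L = 41 - q_L = 0, so q_L = 41.

41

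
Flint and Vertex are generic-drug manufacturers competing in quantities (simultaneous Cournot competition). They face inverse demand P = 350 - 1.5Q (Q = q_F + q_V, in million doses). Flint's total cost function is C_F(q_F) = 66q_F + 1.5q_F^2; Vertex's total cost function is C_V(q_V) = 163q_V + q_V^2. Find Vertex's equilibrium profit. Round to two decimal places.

1572.65

Flint's profit: π_F = (350 - 1.5Q)q_F - (66q_F + (3/2)q_F²). Setting ∂π_F/∂q_F = 0: 284 - 6q_F - (3/2)(q_V) = 0.
Vertex's first-order condition: 187 - 5q_V - (3/2)(q_F) = 0.
Best responses: q_F = (284 - (3/2)q_V)/6, q_V = (187 - (3/2)q_F)/5.
Substituting one into the other gives q_F = 41.0631 and q_V = 928/37.
Price P = 350 - (3/2)·66.1441 = 250.7838.
Vertex's profit: 250.7838·(928/37) - 163·(928/37) - (928/37)² = 1572.6516.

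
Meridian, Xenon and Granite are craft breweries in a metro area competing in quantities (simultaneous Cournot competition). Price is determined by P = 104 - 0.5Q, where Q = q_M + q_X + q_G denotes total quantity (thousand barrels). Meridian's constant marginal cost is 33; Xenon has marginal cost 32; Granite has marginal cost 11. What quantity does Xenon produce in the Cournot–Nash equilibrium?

Meridian's profit: π_M = (104 - 0.5Q)q_M - (33q_M). Setting ∂π_M/∂q_M = 0: 71 - q_M - (1/2)(q_X + q_G) = 0.
Xenon's profit: π_X = (104 - 0.5Q)q_X - (32q_X). Setting ∂π_X/∂q_X = 0: 72 - q_X - (1/2)(q_M + q_G) = 0.
Granite's profit: π_G = (104 - 0.5Q)q_G - (11q_G). Setting ∂π_G/∂q_G = 0: 93 - q_G - (1/2)(q_M + q_X) = 0.
Summing all 3 equations gives 236 − 2Q = 0, hence Q = 118.
Back-substituting: q_M = (71 − 59)/(1/2) = 24, q_X = (72 − 59)/(1/2) = 26, q_G = (93 − 59)/(1/2) = 68.

26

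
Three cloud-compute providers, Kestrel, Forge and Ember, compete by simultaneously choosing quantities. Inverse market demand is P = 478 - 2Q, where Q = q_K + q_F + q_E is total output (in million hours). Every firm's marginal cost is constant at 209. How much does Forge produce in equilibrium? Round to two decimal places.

Each firm earns π_i = (478 - 2Q)q_i - 209q_i.
First-order condition (treating rivals' output as given): 269 - 4q_i - 2·Σ_{j≠i} q_j = 0.
With identical firms every q_j equals q_i, so Σ_{j≠i} q_j = 2q_i and 269 = 8q_i, giving q_i = 269/8.

33.63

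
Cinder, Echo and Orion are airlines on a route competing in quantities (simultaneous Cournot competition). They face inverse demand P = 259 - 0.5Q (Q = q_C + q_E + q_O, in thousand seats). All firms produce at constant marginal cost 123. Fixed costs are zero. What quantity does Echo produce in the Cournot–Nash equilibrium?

68

Each firm earns π_i = (259 - 0.5Q)q_i - 123q_i.
Setting ∂π_i/∂q_i = 0 with rivals' quantities fixed: 136 - q_i - (1/2)·Σ_{j≠i} q_j = 0.
With identical firms every q_j equals q_i, so Σ_{j≠i} q_j = 2q_i and 136 = 2q_i, giving q_i = 68.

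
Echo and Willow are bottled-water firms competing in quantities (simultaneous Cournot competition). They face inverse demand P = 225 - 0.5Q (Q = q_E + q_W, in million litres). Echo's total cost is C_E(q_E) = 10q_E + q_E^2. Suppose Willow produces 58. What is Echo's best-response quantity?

With the rival's output fixed at 58, Echo's profit is π_E = (225 - (1/2)·58 - (1/2)q_E)q_E - (10q_E + q_E²) = (196 - (1/2)q_E)q_E - (10q_E + q_E²).
∂π_E/∂q_E = 186 - 3q_E = 0, so q_E = 62.

62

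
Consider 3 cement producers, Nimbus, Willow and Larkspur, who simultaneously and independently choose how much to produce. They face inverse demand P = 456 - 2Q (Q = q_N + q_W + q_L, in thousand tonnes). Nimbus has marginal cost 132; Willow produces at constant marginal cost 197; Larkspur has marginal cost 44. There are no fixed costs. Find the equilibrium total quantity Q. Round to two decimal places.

124.38

Nimbus's profit: π_N = (456 - 2Q)q_N - (132q_N). Setting ∂π_N/∂q_N = 0: 324 - 4q_N - 2(q_W + q_L) = 0.
Willow's first-order condition: 259 - 4q_W - 2(q_N + q_L) = 0.
Larkspur's first-order condition: 412 - 4q_L - 2(q_N + q_W) = 0.
Adding the 3 conditions: 995 − 4Q − 4Q = 0, i.e. Q = 995/8.
Back-substituting: q_N = (324 − 995/4)/2 = 301/8, q_W = (259 − 995/4)/2 = 41/8, q_L = (412 − 995/4)/2 = 653/8.
Total output Q = 301/8 + 41/8 + 653/8 = 995/8.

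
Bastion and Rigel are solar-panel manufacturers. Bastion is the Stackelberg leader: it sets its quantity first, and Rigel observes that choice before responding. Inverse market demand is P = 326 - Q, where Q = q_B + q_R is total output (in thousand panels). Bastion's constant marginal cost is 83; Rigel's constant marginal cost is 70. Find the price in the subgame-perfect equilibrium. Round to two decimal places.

140.50

Solve by backward induction. Given q_B, the follower Rigel maximises π_R = (326 - q_B - q_R)q_R - 70q_R.
Follower FOC: 256 - q_B - 2q_R = 0, so q_R(q_B) = (256 - q_B)/2.
The leader anticipates this reaction. Substituting into P = 326 - Q gives P = 198 - (1/2)q_B, so π_B = (198 - (1/2)q_B)q_B - 83q_B.
The leader's first-order condition 115 - q_B = 0 yields q_B = 115.
Then q_R = (256 - 115)/2 = 141/2.
Total output Q = 371/2, so price P = 326 - 371/2 = 281/2.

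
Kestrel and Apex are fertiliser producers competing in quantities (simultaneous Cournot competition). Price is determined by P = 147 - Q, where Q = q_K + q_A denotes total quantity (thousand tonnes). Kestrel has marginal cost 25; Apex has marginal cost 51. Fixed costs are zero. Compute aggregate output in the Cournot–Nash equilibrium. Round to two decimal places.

72.67

Kestrel's profit: π_K = (147 - Q)q_K - (25q_K). Setting ∂π_K/∂q_K = 0: 122 - 2q_K - (q_A) = 0.
Apex's first-order condition: 96 - 2q_A - (q_K) = 0.
So q_K = (122 - q_A)/2 and q_A = (96 - q_K)/2.
Solving the pair: q_K = 148/3, q_A = 70/3.
Total output Q = 148/3 + 70/3 = 218/3.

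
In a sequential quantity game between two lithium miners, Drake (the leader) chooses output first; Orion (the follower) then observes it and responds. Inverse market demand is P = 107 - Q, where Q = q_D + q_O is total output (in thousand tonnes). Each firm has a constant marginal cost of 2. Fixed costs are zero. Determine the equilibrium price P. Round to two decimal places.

The follower Orion best-responds to any q_D: π_O = (107 - Q)q_O - 2q_O.
∂π_O/∂q_O = 105 - q_D - 2q_O = 0 gives the reaction function q_O = (105 - q_D)/2.
The leader anticipates this reaction. Substituting into P = 107 - Q gives P = 109/2 - (1/2)q_D, so π_D = (109/2 - (1/2)q_D)q_D - 2q_D.
Leader FOC: 105/2 - q_D = 0, so q_D = 105/2.
Then q_O = (105 - 105/2)/2 = 105/4.
Total output Q = 315/4, so price P = 107 - 315/4 = 113/4.

28.25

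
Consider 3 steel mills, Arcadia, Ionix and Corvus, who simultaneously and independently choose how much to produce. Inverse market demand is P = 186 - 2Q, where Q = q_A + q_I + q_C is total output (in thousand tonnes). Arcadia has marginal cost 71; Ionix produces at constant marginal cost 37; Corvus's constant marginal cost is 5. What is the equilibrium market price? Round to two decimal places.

Arcadia's profit: π_A = (186 - 2Q)q_A - (71q_A). Setting ∂π_A/∂q_A = 0: 115 - 4q_A - 2(q_I + q_C) = 0.
Ionix's first-order condition: 149 - 4q_I - 2(q_A + q_C) = 0.
Corvus's first-order condition: 181 - 4q_C - 2(q_A + q_I) = 0.
Summing all 3 equations gives 445 − 8Q = 0, hence Q = 445/8.
Back-substituting: q_A = (115 − 445/4)/2 = 15/8, q_I = (149 − 445/4)/2 = 151/8, q_C = (181 − 445/4)/2 = 279/8.
Total output Q = 445/8, so price P = 186 - 2·(445/8) = 299/4.

74.75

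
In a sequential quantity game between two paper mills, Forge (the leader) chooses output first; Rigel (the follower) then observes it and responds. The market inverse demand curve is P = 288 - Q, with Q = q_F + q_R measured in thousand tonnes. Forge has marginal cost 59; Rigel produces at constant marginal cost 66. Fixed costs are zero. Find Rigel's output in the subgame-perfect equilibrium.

52

The follower Rigel best-responds to any q_F: π_R = (288 - Q)q_R - 66q_R.
∂π_R/∂q_R = 222 - q_F - 2q_R = 0 gives the reaction function q_R = (222 - q_F)/2.
Forge substitutes q_R(q_F) into its own profit: π_F = q_F(288 - q_F - (222 - q_F)/2) - 59q_F = (177 - (1/2)q_F)q_F - 59q_F.
The leader's first-order condition 118 - q_F = 0 yields q_F = 118.
Then q_R = (222 - 118)/2 = 52.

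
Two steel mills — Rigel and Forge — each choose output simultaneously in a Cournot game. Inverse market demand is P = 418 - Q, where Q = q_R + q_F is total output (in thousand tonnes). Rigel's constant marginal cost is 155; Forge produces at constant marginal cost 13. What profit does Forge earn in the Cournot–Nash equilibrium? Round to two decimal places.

Rigel's profit: π_R = (418 - Q)q_R - (155q_R). Setting ∂π_R/∂q_R = 0: 263 - 2q_R - (q_F) = 0.
Forge's profit: π_F = (418 - Q)q_F - (13q_F). Setting ∂π_F/∂q_F = 0: 405 - 2q_F - (q_R) = 0.
So q_R = (263 - q_F)/2 and q_F = (405 - q_R)/2.
Substituting one into the other gives q_R = 121/3 and q_F = 547/3.
Price P = 418 - 668/3 = 586/3.
Forge's profit: (586/3 - 13)·(547/3) = 33245.4444.

33245.44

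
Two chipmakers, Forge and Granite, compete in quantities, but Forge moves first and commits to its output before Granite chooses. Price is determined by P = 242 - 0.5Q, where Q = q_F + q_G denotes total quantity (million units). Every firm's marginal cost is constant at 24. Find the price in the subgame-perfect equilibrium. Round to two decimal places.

Solve by backward induction. Given q_F, the follower Granite maximises π_G = (242 - (1/2)q_F - (1/2)q_G)q_G - 24q_G.
Setting the follower's marginal profit to zero, 218 - (1/2)q_F - q_G = 0, i.e. q_G = (218 - (1/2)q_F).
Forge substitutes q_G(q_F) into its own profit: π_F = q_F(242 - (1/2)q_F - (218 - (1/2)q_F)/2) - 24q_F = (133 - (1/4)q_F)q_F - 24q_F.
The leader's first-order condition 109 - (1/2)q_F = 0 yields q_F = 218.
Then q_G = (218 - (1/2)·218) = 109.
Total output Q = 327, so price P = 242 - (1/2)·327 = 157/2.

78.50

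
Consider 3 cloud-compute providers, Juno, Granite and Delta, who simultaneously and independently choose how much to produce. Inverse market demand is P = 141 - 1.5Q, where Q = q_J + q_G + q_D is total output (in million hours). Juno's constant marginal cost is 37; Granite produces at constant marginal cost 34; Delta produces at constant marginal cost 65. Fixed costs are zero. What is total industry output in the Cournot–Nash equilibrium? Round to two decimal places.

Juno's profit: π_J = (141 - 1.5Q)q_J - (37q_J). Setting ∂π_J/∂q_J = 0: 104 - 3q_J - (3/2)(q_G + q_D) = 0.
Granite's first-order condition: 107 - 3q_G - (3/2)(q_J + q_D) = 0.
Delta's profit: π_D = (141 - 1.5Q)q_D - (65q_D). Setting ∂π_D/∂q_D = 0: 76 - 3q_D - (3/2)(q_J + q_G) = 0.
Adding the 3 conditions: 287 − 3Q − 3Q = 0, i.e. Q = 287/6.
Back-substituting: q_J = (104 − 287/4)/(3/2) = 43/2, q_G = (107 − 287/4)/(3/2) = 47/2, q_D = (76 − 287/4)/(3/2) = 17/6.
Total output Q = 43/2 + 47/2 + 17/6 = 287/6.

47.83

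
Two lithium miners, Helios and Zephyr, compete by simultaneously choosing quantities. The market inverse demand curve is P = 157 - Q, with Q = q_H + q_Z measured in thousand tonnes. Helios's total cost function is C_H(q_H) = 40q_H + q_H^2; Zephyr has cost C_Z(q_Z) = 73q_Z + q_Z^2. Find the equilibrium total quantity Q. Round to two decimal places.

40.20

Helios's profit: π_H = (157 - Q)q_H - (40q_H + q_H²). Setting ∂π_H/∂q_H = 0: 117 - 4q_H - (q_Z) = 0.
Zephyr's first-order condition: 84 - 4q_Z - (q_H) = 0.
Best responses: q_H = (117 - q_Z)/4, q_Z = (84 - q_H)/4.
Substituting one into the other gives q_H = 128/5 and q_Z = 73/5.
Total output Q = 128/5 + 73/5 = 201/5.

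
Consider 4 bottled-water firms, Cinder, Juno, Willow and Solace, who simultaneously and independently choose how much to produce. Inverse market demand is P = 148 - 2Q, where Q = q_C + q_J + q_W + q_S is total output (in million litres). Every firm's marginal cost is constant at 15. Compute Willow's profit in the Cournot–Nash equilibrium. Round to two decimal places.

Each firm earns π_i = (148 - 2Q)q_i - 15q_i.
Setting ∂π_i/∂q_i = 0 with rivals' quantities fixed: 133 - 4q_i - 2·Σ_{j≠i} q_j = 0.
With identical firms every q_j equals q_i, so Σ_{j≠i} q_j = 3q_i and 133 = 10q_i, giving q_i = 133/10.
Price P = 148 - 2·(266/5) = 208/5.
Willow's profit: (208/5 - 15)·(133/10) = 353.7800.

353.78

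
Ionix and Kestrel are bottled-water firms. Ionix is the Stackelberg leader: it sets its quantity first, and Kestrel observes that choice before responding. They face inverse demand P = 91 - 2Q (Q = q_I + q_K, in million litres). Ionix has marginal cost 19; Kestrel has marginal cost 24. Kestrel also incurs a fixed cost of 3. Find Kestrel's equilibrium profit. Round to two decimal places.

98.53

The follower Kestrel best-responds to any q_I: π_K = (91 - 2Q)q_K - 24q_K.
Setting the follower's marginal profit to zero, 67 - 2q_I - 4q_K = 0, i.e. q_K = (67 - 2q_I)/4.
Ionix substitutes q_K(q_I) into its own profit: π_I = q_I(91 - 2q_I - (67 - 2q_I)/2) - 19q_I = (115/2 - q_I)q_I - 19q_I.
Leader FOC: 77/2 - 2q_I = 0, so q_I = 77/4.
Then q_K = (67 - 2·(77/4))/4 = 57/8.
Price P = 91 - 2·(211/8) = 153/4.
Kestrel's profit: (153/4 - 24)·(57/8) - 3 = 98.5313.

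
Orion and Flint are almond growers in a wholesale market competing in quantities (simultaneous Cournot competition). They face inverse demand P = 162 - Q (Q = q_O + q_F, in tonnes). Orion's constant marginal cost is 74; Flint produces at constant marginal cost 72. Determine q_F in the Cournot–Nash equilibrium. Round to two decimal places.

Orion's profit: π_O = (162 - Q)q_O - (74q_O). Setting ∂π_O/∂q_O = 0: 88 - 2q_O - (q_F) = 0.
Flint's first-order condition: 90 - 2q_F - (q_O) = 0.
Best responses: q_O = (88 - q_F)/2, q_F = (90 - q_O)/2.
Substituting one into the other gives q_O = 86/3 and q_F = 92/3.

30.67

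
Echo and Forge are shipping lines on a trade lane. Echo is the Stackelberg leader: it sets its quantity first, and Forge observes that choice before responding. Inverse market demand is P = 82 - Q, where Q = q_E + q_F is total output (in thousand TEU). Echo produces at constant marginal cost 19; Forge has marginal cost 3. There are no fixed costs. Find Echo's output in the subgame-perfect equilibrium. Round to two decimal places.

23.50

The follower Forge best-responds to any q_E: π_F = (82 - Q)q_F - 3q_F.
Follower FOC: 79 - q_E - 2q_F = 0, so q_F(q_E) = (79 - q_E)/2.
Echo substitutes q_F(q_E) into its own profit: π_E = q_E(82 - q_E - (79 - q_E)/2) - 19q_E = (85/2 - (1/2)q_E)q_E - 19q_E.
Leader FOC: 47/2 - q_E = 0, so q_E = 47/2.
Then q_F = (79 - 47/2)/2 = 111/4.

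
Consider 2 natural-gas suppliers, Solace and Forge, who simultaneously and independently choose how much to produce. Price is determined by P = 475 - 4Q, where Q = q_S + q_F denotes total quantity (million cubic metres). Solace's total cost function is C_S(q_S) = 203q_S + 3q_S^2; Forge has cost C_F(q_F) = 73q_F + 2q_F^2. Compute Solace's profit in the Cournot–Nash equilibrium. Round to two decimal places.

830.87

Solace's profit: π_S = (475 - 4Q)q_S - (203q_S + 3q_S²). Setting ∂π_S/∂q_S = 0: 272 - 14q_S - 4(q_F) = 0.
Forge's profit: π_F = (475 - 4Q)q_F - (73q_F + 2q_F²). Setting ∂π_F/∂q_F = 0: 402 - 12q_F - 4(q_S) = 0.
Best responses: q_S = (272 - 4q_F)/14, q_F = (402 - 4q_S)/12.
Substituting one into the other gives q_S = 207/19 and q_F = 1135/38.
Price P = 475 - 4·(1549/38) = 311.9474.
Solace's profit: 311.9474·(207/19) - 203·(207/19) - 3(207/19)² = 830.8670.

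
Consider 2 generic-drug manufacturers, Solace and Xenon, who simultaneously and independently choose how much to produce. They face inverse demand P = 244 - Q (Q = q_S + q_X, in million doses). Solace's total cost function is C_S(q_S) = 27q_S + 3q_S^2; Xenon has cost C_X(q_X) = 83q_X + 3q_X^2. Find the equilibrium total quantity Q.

42

Solace's profit: π_S = (244 - Q)q_S - (27q_S + 3q_S²). Setting ∂π_S/∂q_S = 0: 217 - 8q_S - (q_X) = 0.
Xenon's first-order condition: 161 - 8q_X - (q_S) = 0.
Rearranging gives the reaction functions q_S = (217 - q_X)/8 and q_X = (161 - q_S)/8.
Solving the pair: q_S = 25, q_X = 17.
Total output Q = 25 + 17 = 42.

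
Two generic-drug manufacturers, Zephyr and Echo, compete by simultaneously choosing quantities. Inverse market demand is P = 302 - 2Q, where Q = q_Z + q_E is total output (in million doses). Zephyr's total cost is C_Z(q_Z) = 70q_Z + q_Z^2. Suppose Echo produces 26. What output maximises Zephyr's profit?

30

With the rival's output fixed at 26, Zephyr's profit is π_Z = (302 - 2·26 - 2q_Z)q_Z - (70q_Z + q_Z²) = (250 - 2q_Z)q_Z - (70q_Z + q_Z²).
∂π_Z/∂q_Z = 180 - 6q_Z = 0, so q_Z = 30.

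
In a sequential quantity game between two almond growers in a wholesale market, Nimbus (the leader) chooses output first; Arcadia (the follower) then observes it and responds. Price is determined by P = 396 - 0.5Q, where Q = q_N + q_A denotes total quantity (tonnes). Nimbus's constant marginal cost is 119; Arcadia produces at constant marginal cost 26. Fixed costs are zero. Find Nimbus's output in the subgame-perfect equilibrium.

The follower Arcadia best-responds to any q_N: π_A = (396 - 0.5Q)q_A - 26q_A.
∂π_A/∂q_A = 370 - (1/2)q_N - q_A = 0 gives the reaction function q_A = (370 - (1/2)q_N).
The leader anticipates this reaction. Substituting into P = 396 - 0.5Q gives P = 211 - (1/4)q_N, so π_N = (211 - (1/4)q_N)q_N - 119q_N.
The leader's first-order condition 92 - (1/2)q_N = 0 yields q_N = 184.
Then q_A = (370 - (1/2)·184) = 278.

184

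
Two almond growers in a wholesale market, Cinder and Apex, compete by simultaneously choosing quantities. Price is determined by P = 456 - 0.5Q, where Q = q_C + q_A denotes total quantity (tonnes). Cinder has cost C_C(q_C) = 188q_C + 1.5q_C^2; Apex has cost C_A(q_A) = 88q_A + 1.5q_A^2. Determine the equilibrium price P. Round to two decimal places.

Cinder's profit: π_C = (456 - 0.5Q)q_C - (188q_C + (3/2)q_C²). Setting ∂π_C/∂q_C = 0: 268 - 4q_C - (1/2)(q_A) = 0.
Apex's first-order condition: 368 - 4q_A - (1/2)(q_C) = 0.
Best responses: q_C = (268 - (1/2)q_A)/4, q_A = (368 - (1/2)q_C)/4.
Substituting one into the other gives q_C = 1184/21 and q_A = 1784/21.
Total output Q = 424/3, so price P = 456 - (1/2)·(424/3) = 1156/3.

385.33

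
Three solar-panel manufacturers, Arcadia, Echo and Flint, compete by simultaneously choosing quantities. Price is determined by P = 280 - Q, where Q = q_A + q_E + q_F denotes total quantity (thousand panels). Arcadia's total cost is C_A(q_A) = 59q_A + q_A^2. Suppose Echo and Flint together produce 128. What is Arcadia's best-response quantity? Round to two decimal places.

23.25

With rivals' combined output fixed at 128, Arcadia's profit is π_A = (280 - 128 - q_A)q_A - (59q_A + q_A²) = (152 - q_A)q_A - (59q_A + q_A²).
∂π_A/∂q_A = 93 - 4q_A = 0, so q_A = 93/4.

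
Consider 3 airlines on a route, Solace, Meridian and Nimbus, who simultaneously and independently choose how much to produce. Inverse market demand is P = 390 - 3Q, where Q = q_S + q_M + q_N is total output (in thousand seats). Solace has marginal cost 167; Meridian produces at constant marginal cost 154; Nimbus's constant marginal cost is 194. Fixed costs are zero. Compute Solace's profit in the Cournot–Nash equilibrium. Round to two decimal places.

Solace's profit: π_S = (390 - 3Q)q_S - (167q_S). Setting ∂π_S/∂q_S = 0: 223 - 6q_S - 3(q_M + q_N) = 0.
Meridian's first-order condition: 236 - 6q_M - 3(q_S + q_N) = 0.
Nimbus's profit: π_N = (390 - 3Q)q_N - (194q_N). Setting ∂π_N/∂q_N = 0: 196 - 6q_N - 3(q_S + q_M) = 0.
Adding the 3 first-order conditions: 655 − 12Q = 0, so Q = 655/12.
Back-substituting: q_S = (223 − 655/4)/3 = 79/4, q_M = (236 − 655/4)/3 = 289/12, q_N = (196 − 655/4)/3 = 43/4.
Price P = 390 - 3·(655/12) = 905/4.
Solace's profit: (905/4 - 167)·(79/4) = 1170.1875.

1170.19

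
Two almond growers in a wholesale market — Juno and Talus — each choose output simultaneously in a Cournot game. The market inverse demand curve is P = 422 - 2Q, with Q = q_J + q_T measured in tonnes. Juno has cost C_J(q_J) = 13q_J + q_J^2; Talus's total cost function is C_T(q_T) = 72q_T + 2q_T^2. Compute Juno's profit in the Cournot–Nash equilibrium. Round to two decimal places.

10250.80

Juno's profit: π_J = (422 - 2Q)q_J - (13q_J + q_J²). Setting ∂π_J/∂q_J = 0: 409 - 6q_J - 2(q_T) = 0.
Talus's profit: π_T = (422 - 2Q)q_T - (72q_T + 2q_T²). Setting ∂π_T/∂q_T = 0: 350 - 8q_T - 2(q_J) = 0.
So q_J = (409 - 2q_T)/6 and q_T = (350 - 2q_J)/8.
Solving the pair: q_J = 643/11, q_T = 641/22.
Price P = 422 - 2·(1927/22) = 246.8182.
Juno's profit: 246.8182·(643/11) - 13·(643/11) - (643/11)² = 10250.8017.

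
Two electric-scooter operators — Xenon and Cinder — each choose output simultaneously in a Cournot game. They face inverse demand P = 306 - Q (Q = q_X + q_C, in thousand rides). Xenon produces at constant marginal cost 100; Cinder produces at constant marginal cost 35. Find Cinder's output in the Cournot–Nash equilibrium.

Xenon's profit: π_X = (306 - Q)q_X - (100q_X). Setting ∂π_X/∂q_X = 0: 206 - 2q_X - (q_C) = 0.
Cinder's first-order condition: 271 - 2q_C - (q_X) = 0.
So q_X = (206 - q_C)/2 and q_C = (271 - q_X)/2.
Solving the pair: q_X = 47, q_C = 112.

112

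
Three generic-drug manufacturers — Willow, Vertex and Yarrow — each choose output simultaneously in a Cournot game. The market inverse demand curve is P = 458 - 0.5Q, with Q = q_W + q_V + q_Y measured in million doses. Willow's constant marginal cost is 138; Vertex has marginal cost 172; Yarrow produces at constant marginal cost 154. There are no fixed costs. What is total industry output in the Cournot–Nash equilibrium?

Willow's profit: π_W = (458 - 0.5Q)q_W - (138q_W). Setting ∂π_W/∂q_W = 0: 320 - q_W - (1/2)(q_V + q_Y) = 0.
Vertex's profit: π_V = (458 - 0.5Q)q_V - (172q_V). Setting ∂π_V/∂q_V = 0: 286 - q_V - (1/2)(q_W + q_Y) = 0.
Yarrow's profit: π_Y = (458 - 0.5Q)q_Y - (154q_Y). Setting ∂π_Y/∂q_Y = 0: 304 - q_Y - (1/2)(q_W + q_V) = 0.
Summing all 3 equations gives 910 − 2Q = 0, hence Q = 455.
Back-substituting: q_W = (320 − 455/2)/(1/2) = 185, q_V = (286 − 455/2)/(1/2) = 117, q_Y = (304 − 455/2)/(1/2) = 153.
Total output Q = 185 + 117 + 153 = 455.

455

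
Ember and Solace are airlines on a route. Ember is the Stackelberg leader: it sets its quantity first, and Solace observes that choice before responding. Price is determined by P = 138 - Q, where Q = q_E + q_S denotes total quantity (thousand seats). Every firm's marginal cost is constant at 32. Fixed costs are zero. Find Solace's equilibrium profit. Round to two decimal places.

702.25

Solve by backward induction. Given q_E, the follower Solace maximises π_S = (138 - q_E - q_S)q_S - 32q_S.
∂π_S/∂q_S = 106 - q_E - 2q_S = 0 gives the reaction function q_S = (106 - q_E)/2.
The leader anticipates this reaction. Substituting into P = 138 - Q gives P = 85 - (1/2)q_E, so π_E = (85 - (1/2)q_E)q_E - 32q_E.
Maximising: ∂π_E/∂q_E = 53 - q_E = 0, giving q_E = 53.
Then q_S = (106 - 53)/2 = 53/2.
Price P = 138 - 159/2 = 117/2.
Solace's profit: (117/2 - 32)·(53/2) = 702.2500.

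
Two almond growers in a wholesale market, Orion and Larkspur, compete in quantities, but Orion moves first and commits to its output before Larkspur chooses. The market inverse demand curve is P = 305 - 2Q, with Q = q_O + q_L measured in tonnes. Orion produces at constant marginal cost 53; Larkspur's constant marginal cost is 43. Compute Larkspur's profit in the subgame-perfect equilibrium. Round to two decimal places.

2485.13

Solve by backward induction. Given q_O, the follower Larkspur maximises π_L = (305 - 2q_O - 2q_L)q_L - 43q_L.
∂π_L/∂q_L = 262 - 2q_O - 4q_L = 0 gives the reaction function q_L = (262 - 2q_O)/4.
The leader anticipates this reaction. Substituting into P = 305 - 2Q gives P = 174 - q_O, so π_O = (174 - q_O)q_O - 53q_O.
The leader's first-order condition 121 - 2q_O = 0 yields q_O = 121/2.
Then q_L = (262 - 2·(121/2))/4 = 141/4.
Price P = 305 - 2·(383/4) = 227/2.
Larkspur's profit: (227/2 - 43)·(141/4) = 2485.1250.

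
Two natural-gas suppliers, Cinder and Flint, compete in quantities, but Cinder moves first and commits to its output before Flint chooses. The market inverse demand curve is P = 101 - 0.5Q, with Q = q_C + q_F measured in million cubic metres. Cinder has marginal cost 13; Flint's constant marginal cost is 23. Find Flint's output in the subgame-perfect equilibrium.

The follower Flint best-responds to any q_C: π_F = (101 - 0.5Q)q_F - 23q_F.
Follower FOC: 78 - (1/2)q_C - q_F = 0, so q_F(q_C) = (78 - (1/2)q_C).
The leader anticipates this reaction. Substituting into P = 101 - 0.5Q gives P = 62 - (1/4)q_C, so π_C = (62 - (1/4)q_C)q_C - 13q_C.
Maximising: ∂π_C/∂q_C = 49 - (1/2)q_C = 0, giving q_C = 98.
Then q_F = (78 - (1/2)·98) = 29.

29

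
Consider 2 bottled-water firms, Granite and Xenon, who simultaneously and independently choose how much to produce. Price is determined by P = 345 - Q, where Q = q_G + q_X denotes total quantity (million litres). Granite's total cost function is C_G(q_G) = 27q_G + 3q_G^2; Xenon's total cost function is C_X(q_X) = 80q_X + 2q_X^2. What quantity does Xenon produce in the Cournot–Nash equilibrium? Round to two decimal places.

Granite's profit: π_G = (345 - Q)q_G - (27q_G + 3q_G²). Setting ∂π_G/∂q_G = 0: 318 - 8q_G - (q_X) = 0.
Xenon's profit: π_X = (345 - Q)q_X - (80q_X + 2q_X²). Setting ∂π_X/∂q_X = 0: 265 - 6q_X - (q_G) = 0.
So q_G = (318 - q_X)/8 and q_X = (265 - q_G)/6.
Substituting one into the other gives q_G = 1643/47 and q_X = 1802/47.

38.34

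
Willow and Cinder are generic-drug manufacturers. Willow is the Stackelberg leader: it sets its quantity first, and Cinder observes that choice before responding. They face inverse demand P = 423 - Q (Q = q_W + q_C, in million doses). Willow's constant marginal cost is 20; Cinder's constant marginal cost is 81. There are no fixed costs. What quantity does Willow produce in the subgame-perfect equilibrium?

232

The follower Cinder best-responds to any q_W: π_C = (423 - Q)q_C - 81q_C.
Setting the follower's marginal profit to zero, 342 - q_W - 2q_C = 0, i.e. q_C = (342 - q_W)/2.
Willow substitutes q_C(q_W) into its own profit: π_W = q_W(423 - q_W - (342 - q_W)/2) - 20q_W = (252 - (1/2)q_W)q_W - 20q_W.
The leader's first-order condition 232 - q_W = 0 yields q_W = 232.
Then q_C = (342 - 232)/2 = 55.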